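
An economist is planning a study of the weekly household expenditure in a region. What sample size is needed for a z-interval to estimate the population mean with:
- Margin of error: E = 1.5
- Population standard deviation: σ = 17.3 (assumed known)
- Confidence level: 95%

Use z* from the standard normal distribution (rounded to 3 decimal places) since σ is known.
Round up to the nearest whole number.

Using z* since population σ is known (z-interval formula).

For 95% confidence, z* = 1.96 (from standard normal table)

Sample size formula for z-interval: n = (z*σ/E)²

n = (1.96 × 17.3 / 1.5)²
  = (22.605333)²
  = 511.0011

Round up to the nearest whole number: n = 512

512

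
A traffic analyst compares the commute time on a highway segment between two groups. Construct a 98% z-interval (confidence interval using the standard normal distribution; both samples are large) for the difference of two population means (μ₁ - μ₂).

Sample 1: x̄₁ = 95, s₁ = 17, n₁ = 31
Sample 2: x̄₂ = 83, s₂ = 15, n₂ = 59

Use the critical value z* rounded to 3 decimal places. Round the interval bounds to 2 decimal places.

Both samples are large (n₁ = 31 ≥ 30, n₂ = 59 ≥ 30), so a z-interval for the difference of means applies.

Point estimate: x̄₁ - x̄₂ = 95 - 83 = 12

Standard error: SE = √(s₁²/n₁ + s₂²/n₂)
= √(17²/31 + 15²/59)
= √(9.322581 + 3.813559)
= 3.624381

For 98% confidence, z* = 2.326 (from standard normal table)
Margin of error: E = z* × SE = 2.326 × 3.624381 = 8.4303

Z-interval: (x̄₁ - x̄₂) ± E = 12 ± 8.4303 = (3.5697, 20.4303)

Rounded to 2 decimal places:

(3.57, 20.43)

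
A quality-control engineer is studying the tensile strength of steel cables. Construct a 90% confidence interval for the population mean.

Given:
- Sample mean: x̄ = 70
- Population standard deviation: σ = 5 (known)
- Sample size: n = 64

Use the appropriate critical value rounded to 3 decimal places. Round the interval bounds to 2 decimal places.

The population standard deviation σ is known, so use a z-interval (standard normal critical value).

For 90% confidence, z* = 1.645 (from standard normal table)

Standard error: SE = σ/√n = 5/√64 = 0.625000

Margin of error: E = z* × SE = 1.645 × 0.625000 = 1.0281

Z-interval: x̄ ± E = 70 ± 1.0281 = (68.9719, 71.0281)

Rounded to 2 decimal places:

(68.97, 71.03)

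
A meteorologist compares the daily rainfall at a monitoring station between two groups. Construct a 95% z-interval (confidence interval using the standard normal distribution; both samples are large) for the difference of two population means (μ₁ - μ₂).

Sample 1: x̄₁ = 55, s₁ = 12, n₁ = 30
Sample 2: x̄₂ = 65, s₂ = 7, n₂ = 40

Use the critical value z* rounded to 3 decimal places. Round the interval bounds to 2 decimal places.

Both samples are large (n₁ = 30 ≥ 30, n₂ = 40 ≥ 30), so a z-interval for the difference of means applies.

Point estimate: x̄₁ - x̄₂ = 55 - 65 = -10

Standard error: SE = √(s₁²/n₁ + s₂²/n₂)
= √(12²/30 + 7²/40)
= √(4.800000 + 1.225000)
= 2.454588

For 95% confidence, z* = 1.96 (from standard normal table)
Margin of error: E = z* × SE = 1.96 × 2.454588 = 4.8110

Z-interval: (x̄₁ - x̄₂) ± E = -10 ± 4.8110 = (-14.8110, -5.1890)

Rounded to 2 decimal places:

(-14.81, -5.19)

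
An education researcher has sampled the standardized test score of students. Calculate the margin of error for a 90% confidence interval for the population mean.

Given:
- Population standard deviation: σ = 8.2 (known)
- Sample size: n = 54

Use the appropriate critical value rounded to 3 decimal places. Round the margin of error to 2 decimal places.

The population standard deviation σ is known, so use the z-interval margin of error formula.

For 90% confidence, z* = 1.645 (from standard normal table)

Margin of error formula for z-interval: E = z* × σ/√n

E = 1.645 × 8.2/√54
  = 1.645 × 1.115879
  = 1.8356

Rounded to 2 decimal places:

1.84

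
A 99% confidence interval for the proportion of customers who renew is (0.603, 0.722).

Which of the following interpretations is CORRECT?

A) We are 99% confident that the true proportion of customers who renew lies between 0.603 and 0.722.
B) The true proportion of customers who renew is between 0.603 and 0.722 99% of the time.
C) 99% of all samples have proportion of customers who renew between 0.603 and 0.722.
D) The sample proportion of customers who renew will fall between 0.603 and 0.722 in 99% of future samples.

A confidence interval represents our confidence in the procedure, not a probability statement about the parameter.

Key concept: If we repeated this sampling process many times and computed a 99% CI each time, about 99% of those intervals would contain the true population parameter.

For this specific interval (0.603, 0.722):
- Midpoint (point estimate): 0.6625
- Margin of error: 0.0595

The correct interpretation is the one stating confidence that the true parameter lies in the interval — option A.

A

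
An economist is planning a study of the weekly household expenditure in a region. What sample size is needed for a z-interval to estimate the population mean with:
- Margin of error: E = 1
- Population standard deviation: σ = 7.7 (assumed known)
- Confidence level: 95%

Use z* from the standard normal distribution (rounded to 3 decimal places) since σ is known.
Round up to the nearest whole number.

Using z* since population σ is known (z-interval formula).

For 95% confidence, z* = 1.96 (from standard normal table)

Sample size formula for z-interval: n = (z*σ/E)²

n = (1.96 × 7.7 / 1)²
  = (15.092000)²
  = 227.7685

Round up to the nearest whole number: n = 228

228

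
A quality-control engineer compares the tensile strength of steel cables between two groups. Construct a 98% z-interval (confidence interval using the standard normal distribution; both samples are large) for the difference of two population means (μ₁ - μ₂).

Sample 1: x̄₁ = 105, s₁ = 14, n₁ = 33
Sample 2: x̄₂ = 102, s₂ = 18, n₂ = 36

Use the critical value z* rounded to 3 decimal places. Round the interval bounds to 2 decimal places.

Both samples are large (n₁ = 33 ≥ 30, n₂ = 36 ≥ 30), so a z-interval for the difference of means applies.

Point estimate: x̄₁ - x̄₂ = 105 - 102 = 3

Standard error: SE = √(s₁²/n₁ + s₂²/n₂)
= √(14²/33 + 18²/36)
= √(5.939394 + 9.000000)
= 3.865151

For 98% confidence, z* = 2.326 (from standard normal table)
Margin of error: E = z* × SE = 2.326 × 3.865151 = 8.9903

Z-interval: (x̄₁ - x̄₂) ± E = 3 ± 8.9903 = (-5.9903, 11.9903)

Rounded to 2 decimal places:

(-5.99, 11.99)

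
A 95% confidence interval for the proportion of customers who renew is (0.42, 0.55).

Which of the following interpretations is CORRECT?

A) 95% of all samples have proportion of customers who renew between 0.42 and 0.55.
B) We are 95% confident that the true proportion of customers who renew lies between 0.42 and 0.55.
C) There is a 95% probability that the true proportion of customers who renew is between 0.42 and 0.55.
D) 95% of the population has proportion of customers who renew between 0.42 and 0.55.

A confidence interval represents our confidence in the procedure, not a probability statement about the parameter.

Key concept: If we repeated this sampling process many times and computed a 95% CI each time, about 95% of those intervals would contain the true population parameter.

For this specific interval (0.42, 0.55):
- Midpoint (point estimate): 0.485
- Margin of error: 0.065

The correct interpretation is the one stating confidence that the true parameter lies in the interval — option B.

B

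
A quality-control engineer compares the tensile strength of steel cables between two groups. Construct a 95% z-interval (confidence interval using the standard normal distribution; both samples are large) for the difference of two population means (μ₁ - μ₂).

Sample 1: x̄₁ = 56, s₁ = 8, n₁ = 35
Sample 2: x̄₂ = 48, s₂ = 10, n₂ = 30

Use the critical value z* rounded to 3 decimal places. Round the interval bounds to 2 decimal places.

Both samples are large (n₁ = 35 ≥ 30, n₂ = 30 ≥ 30), so a z-interval for the difference of means applies.

Point estimate: x̄₁ - x̄₂ = 56 - 48 = 8

Standard error: SE = √(s₁²/n₁ + s₂²/n₂)
= √(8²/35 + 10²/30)
= √(1.828571 + 3.333333)
= 2.271983

For 95% confidence, z* = 1.96 (from standard normal table)
Margin of error: E = z* × SE = 1.96 × 2.271983 = 4.4531

Z-interval: (x̄₁ - x̄₂) ± E = 8 ± 4.4531 = (3.5469, 12.4531)

Rounded to 2 decimal places:

(3.55, 12.45)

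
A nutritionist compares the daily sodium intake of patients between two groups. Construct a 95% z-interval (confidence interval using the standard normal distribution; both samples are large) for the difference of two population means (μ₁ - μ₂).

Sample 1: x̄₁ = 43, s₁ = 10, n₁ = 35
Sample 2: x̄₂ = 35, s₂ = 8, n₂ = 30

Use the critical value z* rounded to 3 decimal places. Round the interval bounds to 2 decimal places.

Both samples are large (n₁ = 35 ≥ 30, n₂ = 30 ≥ 30), so a z-interval for the difference of means applies.

Point estimate: x̄₁ - x̄₂ = 43 - 35 = 8

Standard error: SE = √(s₁²/n₁ + s₂²/n₂)
= √(10²/35 + 8²/30)
= √(2.857143 + 2.133333)
= 2.233937

For 95% confidence, z* = 1.96 (from standard normal table)
Margin of error: E = z* × SE = 1.96 × 2.233937 = 4.3785

Z-interval: (x̄₁ - x̄₂) ± E = 8 ± 4.3785 = (3.6215, 12.3785)

Rounded to 2 decimal places:

(3.62, 12.38)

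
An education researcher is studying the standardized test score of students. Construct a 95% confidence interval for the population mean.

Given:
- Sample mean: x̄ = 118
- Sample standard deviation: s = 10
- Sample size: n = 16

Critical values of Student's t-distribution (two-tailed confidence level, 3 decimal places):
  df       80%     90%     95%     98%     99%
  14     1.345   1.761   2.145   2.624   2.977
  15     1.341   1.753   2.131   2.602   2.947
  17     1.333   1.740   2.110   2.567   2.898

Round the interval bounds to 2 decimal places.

The population standard deviation σ is unknown (only the sample standard deviation s is given), so use a t-interval with df = n - 1 = 16 - 1 = 15.

For 95% confidence with df = 15, t* = 2.131 (from t-table)

Standard error: SE = s/√n = 10/√16 = 2.500000

Margin of error: E = t* × SE = 2.131 × 2.500000 = 5.3275

T-interval: x̄ ± E = 118 ± 5.3275 = (112.6725, 123.3275)

Rounded to 2 decimal places:

(112.67, 123.33)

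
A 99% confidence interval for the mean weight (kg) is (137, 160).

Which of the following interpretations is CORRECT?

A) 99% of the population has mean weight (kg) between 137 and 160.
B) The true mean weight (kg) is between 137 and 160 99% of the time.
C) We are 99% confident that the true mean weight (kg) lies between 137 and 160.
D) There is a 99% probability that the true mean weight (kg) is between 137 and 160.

A confidence interval represents our confidence in the procedure, not a probability statement about the parameter.

Key concept: If we repeated this sampling process many times and computed a 99% CI each time, about 99% of those intervals would contain the true population parameter.

For this specific interval (137, 160):
- Midpoint (point estimate): 148.5
- Margin of error: 11.5

The correct interpretation is the one stating confidence that the true parameter lies in the interval — option C.

C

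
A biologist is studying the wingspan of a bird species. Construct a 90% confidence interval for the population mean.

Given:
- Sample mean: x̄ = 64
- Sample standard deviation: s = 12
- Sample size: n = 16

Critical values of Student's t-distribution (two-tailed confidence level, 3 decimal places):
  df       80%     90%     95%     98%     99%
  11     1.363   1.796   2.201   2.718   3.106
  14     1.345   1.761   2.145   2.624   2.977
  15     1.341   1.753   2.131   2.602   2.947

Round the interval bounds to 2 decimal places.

The population standard deviation σ is unknown (only the sample standard deviation s is given), so use a t-interval with df = n - 1 = 16 - 1 = 15.

For 90% confidence with df = 15, t* = 1.753 (from t-table)

Standard error: SE = s/√n = 12/√16 = 3.000000

Margin of error: E = t* × SE = 1.753 × 3.000000 = 5.2590

T-interval: x̄ ± E = 64 ± 5.2590 = (58.7410, 69.2590)

Rounded to 2 decimal places:

(58.74, 69.26)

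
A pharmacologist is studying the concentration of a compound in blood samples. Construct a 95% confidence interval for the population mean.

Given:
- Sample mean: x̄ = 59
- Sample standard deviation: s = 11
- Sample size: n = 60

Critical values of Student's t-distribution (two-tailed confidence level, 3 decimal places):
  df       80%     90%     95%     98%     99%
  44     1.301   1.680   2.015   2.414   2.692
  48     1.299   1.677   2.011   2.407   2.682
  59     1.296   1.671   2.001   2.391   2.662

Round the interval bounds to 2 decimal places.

The population standard deviation σ is unknown (only the sample standard deviation s is given), so use a t-interval with df = n - 1 = 60 - 1 = 59.

For 95% confidence with df = 59, t* = 2.001 (from t-table)

Standard error: SE = s/√n = 11/√60 = 1.420094

Margin of error: E = t* × SE = 2.001 × 1.420094 = 2.8416

T-interval: x̄ ± E = 59 ± 2.8416 = (56.1584, 61.8416)

Rounded to 2 decimal places:

(56.16, 61.84)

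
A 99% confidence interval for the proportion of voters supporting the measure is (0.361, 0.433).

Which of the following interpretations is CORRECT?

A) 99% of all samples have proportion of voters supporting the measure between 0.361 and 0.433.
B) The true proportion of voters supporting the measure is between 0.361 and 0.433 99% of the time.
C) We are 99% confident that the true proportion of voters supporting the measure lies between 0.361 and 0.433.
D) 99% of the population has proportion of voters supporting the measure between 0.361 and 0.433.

A confidence interval represents our confidence in the procedure, not a probability statement about the parameter.

Key concept: If we repeated this sampling process many times and computed a 99% CI each time, about 99% of those intervals would contain the true population parameter.

For this specific interval (0.361, 0.433):
- Midpoint (point estimate): 0.397
- Margin of error: 0.036

The correct interpretation is the one stating confidence that the true parameter lies in the interval — option C.

C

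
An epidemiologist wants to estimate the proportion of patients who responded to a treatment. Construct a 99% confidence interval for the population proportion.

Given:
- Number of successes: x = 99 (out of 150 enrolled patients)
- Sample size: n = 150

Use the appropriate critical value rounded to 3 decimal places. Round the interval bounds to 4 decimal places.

Sample proportion: p̂ = 99/150 = 0.660000

Check conditions for normal approximation:
  np̂ = 99 ≥ 10 ✓
  n(1-p̂) = 51 ≥ 10 ✓

The sample is large enough, so use a z-interval (normal approximation) for the proportion.

For 99% confidence, z* = 2.576 (from standard normal table)

Standard error: SE = √(p̂(1-p̂)/n) = √(0.660000×0.340000/150) = 0.03867816

Margin of error: E = z* × SE = 2.576 × 0.03867816 = 0.099635

Z-interval: p̂ ± E = 0.660000 ± 0.099635 = (0.560365, 0.759635)

Rounded to 4 decimal places:

(0.5604, 0.7596)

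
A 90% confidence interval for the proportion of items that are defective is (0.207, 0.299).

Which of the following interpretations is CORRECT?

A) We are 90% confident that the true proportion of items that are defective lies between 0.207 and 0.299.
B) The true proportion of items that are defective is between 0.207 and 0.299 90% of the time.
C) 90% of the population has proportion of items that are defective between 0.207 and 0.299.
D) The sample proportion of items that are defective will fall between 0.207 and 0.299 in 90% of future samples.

A confidence interval represents our confidence in the procedure, not a probability statement about the parameter.

Key concept: If we repeated this sampling process many times and computed a 90% CI each time, about 90% of those intervals would contain the true population parameter.

For this specific interval (0.207, 0.299):
- Midpoint (point estimate): 0.253
- Margin of error: 0.046

The correct interpretation is the one stating confidence that the true parameter lies in the interval — option A.

A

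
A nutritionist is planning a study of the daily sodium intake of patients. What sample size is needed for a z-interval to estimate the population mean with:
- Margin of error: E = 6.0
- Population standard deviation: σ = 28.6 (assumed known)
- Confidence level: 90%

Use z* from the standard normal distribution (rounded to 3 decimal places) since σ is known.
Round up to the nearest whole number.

Using z* since population σ is known (z-interval formula).

For 90% confidence, z* = 1.645 (from standard normal table)

Sample size formula for z-interval: n = (z*σ/E)²

n = (1.645 × 28.6 / 6.0)²
  = (7.841167)²
  = 61.4839

Round up to the nearest whole number: n = 62

62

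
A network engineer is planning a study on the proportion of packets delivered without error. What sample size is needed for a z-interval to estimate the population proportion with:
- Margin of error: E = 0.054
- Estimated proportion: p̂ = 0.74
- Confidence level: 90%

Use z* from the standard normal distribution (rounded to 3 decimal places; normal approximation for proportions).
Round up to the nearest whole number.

Using z* for proportion z-interval (normal approximation).

For 90% confidence, z* = 1.645 (from standard normal table)

Sample size formula for proportion z-interval: n = z*²p̂(1-p̂)/E²

n = 1.645² × 0.74 × 0.26 / 0.054²
  = 2.706025 × 0.1924 / 0.002916
  = 178.5457

Round up to the nearest whole number: n = 179

179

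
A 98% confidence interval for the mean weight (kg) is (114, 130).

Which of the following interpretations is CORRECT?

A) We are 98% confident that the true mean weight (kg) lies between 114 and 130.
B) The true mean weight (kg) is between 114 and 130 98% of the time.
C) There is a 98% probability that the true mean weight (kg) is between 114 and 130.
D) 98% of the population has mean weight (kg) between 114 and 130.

A confidence interval represents our confidence in the procedure, not a probability statement about the parameter.

Key concept: If we repeated this sampling process many times and computed a 98% CI each time, about 98% of those intervals would contain the true population parameter.

For this specific interval (114, 130):
- Midpoint (point estimate): 122
- Margin of error: 8

The correct interpretation is the one stating confidence that the true parameter lies in the interval — option A.

A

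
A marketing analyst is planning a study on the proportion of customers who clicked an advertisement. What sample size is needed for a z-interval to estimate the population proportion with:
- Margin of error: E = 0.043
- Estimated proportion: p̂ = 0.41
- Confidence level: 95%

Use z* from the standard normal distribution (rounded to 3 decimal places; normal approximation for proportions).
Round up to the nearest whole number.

Using z* for proportion z-interval (normal approximation).

For 95% confidence, z* = 1.96 (from standard normal table)

Sample size formula for proportion z-interval: n = z*²p̂(1-p̂)/E²

n = 1.96² × 0.41 × 0.59 / 0.043²
  = 3.8416 × 0.2419 / 0.001849
  = 502.5868

Round up to the nearest whole number: n = 503

503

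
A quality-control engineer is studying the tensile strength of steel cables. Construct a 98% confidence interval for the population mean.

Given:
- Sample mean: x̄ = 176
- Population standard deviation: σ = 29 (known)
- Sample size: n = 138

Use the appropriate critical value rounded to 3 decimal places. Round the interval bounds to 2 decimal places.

The population standard deviation σ is known, so use a z-interval (standard normal critical value).

For 98% confidence, z* = 2.326 (from standard normal table)

Standard error: SE = σ/√n = 29/√138 = 2.468644

Margin of error: E = z* × SE = 2.326 × 2.468644 = 5.7421

Z-interval: x̄ ± E = 176 ± 5.7421 = (170.2579, 181.7421)

Rounded to 2 decimal places:

(170.26, 181.74)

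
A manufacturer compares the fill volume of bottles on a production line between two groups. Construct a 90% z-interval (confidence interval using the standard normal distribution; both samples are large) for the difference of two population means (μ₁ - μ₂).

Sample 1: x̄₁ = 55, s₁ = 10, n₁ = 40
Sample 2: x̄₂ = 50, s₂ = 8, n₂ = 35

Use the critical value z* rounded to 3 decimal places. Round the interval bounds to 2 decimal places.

Both samples are large (n₁ = 40 ≥ 30, n₂ = 35 ≥ 30), so a z-interval for the difference of means applies.

Point estimate: x̄₁ - x̄₂ = 55 - 50 = 5

Standard error: SE = √(s₁²/n₁ + s₂²/n₂)
= √(10²/40 + 8²/35)
= √(2.500000 + 1.828571)
= 2.080522

For 90% confidence, z* = 1.645 (from standard normal table)
Margin of error: E = z* × SE = 1.645 × 2.080522 = 3.4225

Z-interval: (x̄₁ - x̄₂) ± E = 5 ± 3.4225 = (1.5775, 8.4225)

Rounded to 2 decimal places:

(1.58, 8.42)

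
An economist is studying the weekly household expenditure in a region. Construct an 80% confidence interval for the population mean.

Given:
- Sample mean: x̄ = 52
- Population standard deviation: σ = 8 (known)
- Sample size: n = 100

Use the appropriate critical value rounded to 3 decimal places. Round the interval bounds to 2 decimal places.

The population standard deviation σ is known, so use a z-interval (standard normal critical value).

For 80% confidence, z* = 1.282 (from standard normal table)

Standard error: SE = σ/√n = 8/√100 = 0.800000

Margin of error: E = z* × SE = 1.282 × 0.800000 = 1.0256

Z-interval: x̄ ± E = 52 ± 1.0256 = (50.9744, 53.0256)

Rounded to 2 decimal places:

(50.97, 53.03)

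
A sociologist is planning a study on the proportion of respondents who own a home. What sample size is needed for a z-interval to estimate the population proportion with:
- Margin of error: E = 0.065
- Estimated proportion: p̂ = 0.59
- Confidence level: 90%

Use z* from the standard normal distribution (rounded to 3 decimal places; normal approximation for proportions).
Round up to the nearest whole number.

Using z* for proportion z-interval (normal approximation).

For 90% confidence, z* = 1.645 (from standard normal table)

Sample size formula for proportion z-interval: n = z*²p̂(1-p̂)/E²

n = 1.645² × 0.59 × 0.41 / 0.065²
  = 2.706025 × 0.2419 / 0.004225
  = 154.9319

Round up to the nearest whole number: n = 155

155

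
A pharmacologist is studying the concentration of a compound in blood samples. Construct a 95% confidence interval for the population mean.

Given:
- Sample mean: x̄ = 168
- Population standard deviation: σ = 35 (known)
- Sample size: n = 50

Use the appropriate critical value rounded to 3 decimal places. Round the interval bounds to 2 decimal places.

The population standard deviation σ is known, so use a z-interval (standard normal critical value).

For 95% confidence, z* = 1.96 (from standard normal table)

Standard error: SE = σ/√n = 35/√50 = 4.949747

Margin of error: E = z* × SE = 1.96 × 4.949747 = 9.7015

Z-interval: x̄ ± E = 168 ± 9.7015 = (158.2985, 177.7015)

Rounded to 2 decimal places:

(158.30, 177.70)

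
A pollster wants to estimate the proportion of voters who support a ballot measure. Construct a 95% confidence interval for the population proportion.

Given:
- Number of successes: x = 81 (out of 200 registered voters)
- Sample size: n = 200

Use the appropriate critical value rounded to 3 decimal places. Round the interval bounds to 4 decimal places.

Sample proportion: p̂ = 81/200 = 0.405000

Check conditions for normal approximation:
  np̂ = 81 ≥ 10 ✓
  n(1-p̂) = 119 ≥ 10 ✓

The sample is large enough, so use a z-interval (normal approximation) for the proportion.

For 95% confidence, z* = 1.96 (from standard normal table)

Standard error: SE = √(p̂(1-p̂)/n) = √(0.405000×0.595000/200) = 0.03471131

Margin of error: E = z* × SE = 1.96 × 0.03471131 = 0.068034

Z-interval: p̂ ± E = 0.405000 ± 0.068034 = (0.336966, 0.473034)

Rounded to 4 decimal places:

(0.3370, 0.4730)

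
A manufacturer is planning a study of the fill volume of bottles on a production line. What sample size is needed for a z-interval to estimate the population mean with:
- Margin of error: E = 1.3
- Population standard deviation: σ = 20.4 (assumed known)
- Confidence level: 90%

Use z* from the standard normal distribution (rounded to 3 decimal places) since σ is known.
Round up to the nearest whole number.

Using z* since population σ is known (z-interval formula).

For 90% confidence, z* = 1.645 (from standard normal table)

Sample size formula for z-interval: n = (z*σ/E)²

n = (1.645 × 20.4 / 1.3)²
  = (25.813846)²
  = 666.3547

Round up to the nearest whole number: n = 667

667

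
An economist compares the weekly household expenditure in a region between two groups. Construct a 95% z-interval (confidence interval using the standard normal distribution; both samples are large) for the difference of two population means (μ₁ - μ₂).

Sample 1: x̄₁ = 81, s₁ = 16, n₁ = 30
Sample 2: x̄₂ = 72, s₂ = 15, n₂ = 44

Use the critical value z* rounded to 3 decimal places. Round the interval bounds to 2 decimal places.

Both samples are large (n₁ = 30 ≥ 30, n₂ = 44 ≥ 30), so a z-interval for the difference of means applies.

Point estimate: x̄₁ - x̄₂ = 81 - 72 = 9

Standard error: SE = √(s₁²/n₁ + s₂²/n₂)
= √(16²/30 + 15²/44)
= √(8.533333 + 5.113636)
= 3.694181

For 95% confidence, z* = 1.96 (from standard normal table)
Margin of error: E = z* × SE = 1.96 × 3.694181 = 7.2406

Z-interval: (x̄₁ - x̄₂) ± E = 9 ± 7.2406 = (1.7594, 16.2406)

Rounded to 2 decimal places:

(1.76, 16.24)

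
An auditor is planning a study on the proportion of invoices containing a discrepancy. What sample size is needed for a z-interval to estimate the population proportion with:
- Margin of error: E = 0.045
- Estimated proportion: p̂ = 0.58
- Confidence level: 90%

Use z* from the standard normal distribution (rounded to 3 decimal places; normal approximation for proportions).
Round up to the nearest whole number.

Using z* for proportion z-interval (normal approximation).

For 90% confidence, z* = 1.645 (from standard normal table)

Sample size formula for proportion z-interval: n = z*²p̂(1-p̂)/E²

n = 1.645² × 0.58 × 0.42 / 0.045²
  = 2.706025 × 0.2436 / 0.002025
  = 325.5248

Round up to the nearest whole number: n = 326

326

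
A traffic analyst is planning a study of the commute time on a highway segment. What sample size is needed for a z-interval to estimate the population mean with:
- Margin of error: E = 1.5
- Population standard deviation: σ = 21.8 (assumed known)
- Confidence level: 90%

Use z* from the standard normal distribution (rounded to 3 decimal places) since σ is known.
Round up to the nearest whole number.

Using z* since population σ is known (z-interval formula).

For 90% confidence, z* = 1.645 (from standard normal table)

Sample size formula for z-interval: n = (z*σ/E)²

n = (1.645 × 21.8 / 1.5)²
  = (23.907333)²
  = 571.5606

Round up to the nearest whole number: n = 572

572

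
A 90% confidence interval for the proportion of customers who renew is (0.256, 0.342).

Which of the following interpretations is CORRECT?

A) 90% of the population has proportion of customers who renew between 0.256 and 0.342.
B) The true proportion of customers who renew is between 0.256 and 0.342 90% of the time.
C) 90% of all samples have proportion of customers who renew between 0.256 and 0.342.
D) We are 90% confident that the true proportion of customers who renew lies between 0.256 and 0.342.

A confidence interval represents our confidence in the procedure, not a probability statement about the parameter.

Key concept: If we repeated this sampling process many times and computed a 90% CI each time, about 90% of those intervals would contain the true population parameter.

For this specific interval (0.256, 0.342):
- Midpoint (point estimate): 0.299
- Margin of error: 0.043

The correct interpretation is the one stating confidence that the true parameter lies in the interval — option D.

D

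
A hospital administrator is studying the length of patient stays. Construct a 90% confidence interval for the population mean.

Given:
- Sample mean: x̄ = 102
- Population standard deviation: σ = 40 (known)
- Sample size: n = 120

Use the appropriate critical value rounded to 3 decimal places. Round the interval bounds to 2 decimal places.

The population standard deviation σ is known, so use a z-interval (standard normal critical value).

For 90% confidence, z* = 1.645 (from standard normal table)

Standard error: SE = σ/√n = 40/√120 = 3.651484

Margin of error: E = z* × SE = 1.645 × 3.651484 = 6.0067

Z-interval: x̄ ± E = 102 ± 6.0067 = (95.9933, 108.0067)

Rounded to 2 decimal places:

(95.99, 108.01)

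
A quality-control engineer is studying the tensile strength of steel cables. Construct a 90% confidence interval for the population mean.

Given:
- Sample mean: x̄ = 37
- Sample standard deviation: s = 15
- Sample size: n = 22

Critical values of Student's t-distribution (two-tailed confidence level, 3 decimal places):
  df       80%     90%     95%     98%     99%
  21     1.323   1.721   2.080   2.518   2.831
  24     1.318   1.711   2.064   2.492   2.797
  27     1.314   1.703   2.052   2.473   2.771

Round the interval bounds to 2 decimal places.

The population standard deviation σ is unknown (only the sample standard deviation s is given), so use a t-interval with df = n - 1 = 22 - 1 = 21.

For 90% confidence with df = 21, t* = 1.721 (from t-table)

Standard error: SE = s/√n = 15/√22 = 3.198011

Margin of error: E = t* × SE = 1.721 × 3.198011 = 5.5038

T-interval: x̄ ± E = 37 ± 5.5038 = (31.4962, 42.5038)

Rounded to 2 decimal places:

(31.50, 42.50)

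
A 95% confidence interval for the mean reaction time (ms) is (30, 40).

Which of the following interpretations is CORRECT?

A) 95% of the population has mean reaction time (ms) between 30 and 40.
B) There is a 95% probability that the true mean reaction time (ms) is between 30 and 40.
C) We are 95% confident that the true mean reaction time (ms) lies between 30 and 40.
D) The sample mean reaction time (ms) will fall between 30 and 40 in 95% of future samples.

A confidence interval represents our confidence in the procedure, not a probability statement about the parameter.

Key concept: If we repeated this sampling process many times and computed a 95% CI each time, about 95% of those intervals would contain the true population parameter.

For this specific interval (30, 40):
- Midpoint (point estimate): 35
- Margin of error: 5

The correct interpretation is the one stating confidence that the true parameter lies in the interval — option C.

C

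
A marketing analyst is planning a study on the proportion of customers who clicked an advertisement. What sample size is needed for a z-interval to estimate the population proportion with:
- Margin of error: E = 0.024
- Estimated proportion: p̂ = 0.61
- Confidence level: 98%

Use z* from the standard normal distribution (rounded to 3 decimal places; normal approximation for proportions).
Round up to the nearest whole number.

Using z* for proportion z-interval (normal approximation).

For 98% confidence, z* = 2.326 (from standard normal table)

Sample size formula for proportion z-interval: n = z*²p̂(1-p̂)/E²

n = 2.326² × 0.61 × 0.39 / 0.024²
  = 5.410276 × 0.2379 / 0.000576
  = 2234.5567

Round up to the nearest whole number: n = 2235

2235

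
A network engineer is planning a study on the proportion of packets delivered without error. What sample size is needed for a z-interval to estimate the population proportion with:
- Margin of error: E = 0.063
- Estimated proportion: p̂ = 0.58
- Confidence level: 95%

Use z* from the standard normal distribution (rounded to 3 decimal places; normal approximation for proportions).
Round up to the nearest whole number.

Using z* for proportion z-interval (normal approximation).

For 95% confidence, z* = 1.96 (from standard normal table)

Sample size formula for proportion z-interval: n = z*²p̂(1-p̂)/E²

n = 1.96² × 0.58 × 0.42 / 0.063²
  = 3.8416 × 0.2436 / 0.003969
  = 235.7807

Round up to the nearest whole number: n = 236

236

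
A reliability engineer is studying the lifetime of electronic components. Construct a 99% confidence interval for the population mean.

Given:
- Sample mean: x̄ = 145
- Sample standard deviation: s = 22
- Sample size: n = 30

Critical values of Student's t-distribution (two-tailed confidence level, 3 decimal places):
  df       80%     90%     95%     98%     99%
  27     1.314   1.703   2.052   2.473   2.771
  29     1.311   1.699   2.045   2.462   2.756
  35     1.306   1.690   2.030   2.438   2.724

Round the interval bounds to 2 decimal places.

The population standard deviation σ is unknown (only the sample standard deviation s is given), so use a t-interval with df = n - 1 = 30 - 1 = 29.

For 99% confidence with df = 29, t* = 2.756 (from t-table)

Standard error: SE = s/√n = 22/√30 = 4.016632

Margin of error: E = t* × SE = 2.756 × 4.016632 = 11.0698

T-interval: x̄ ± E = 145 ± 11.0698 = (133.9302, 156.0698)

Rounded to 2 decimal places:

(133.93, 156.07)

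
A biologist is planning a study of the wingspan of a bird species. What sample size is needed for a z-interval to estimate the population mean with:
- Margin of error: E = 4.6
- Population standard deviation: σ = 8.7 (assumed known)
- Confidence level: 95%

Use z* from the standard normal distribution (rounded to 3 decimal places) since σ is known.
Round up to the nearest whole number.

Using z* since population σ is known (z-interval formula).

For 95% confidence, z* = 1.96 (from standard normal table)

Sample size formula for z-interval: n = (z*σ/E)²

n = (1.96 × 8.7 / 4.6)²
  = (3.706957)²
  = 13.7415

Round up to the nearest whole number: n = 14

14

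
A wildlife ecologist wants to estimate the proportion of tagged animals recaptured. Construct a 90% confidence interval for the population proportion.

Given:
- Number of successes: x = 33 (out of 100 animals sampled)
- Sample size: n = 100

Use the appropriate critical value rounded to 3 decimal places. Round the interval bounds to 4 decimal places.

Sample proportion: p̂ = 33/100 = 0.33000000

Check conditions for normal approximation:
  np̂ = 33 ≥ 10 ✓
  n(1-p̂) = 67 ≥ 10 ✓

The sample is large enough, so use a z-interval (normal approximation) for the proportion.

For 90% confidence, z* = 1.645 (from standard normal table)

Standard error: SE = √(p̂(1-p̂)/n) = √(0.33000000×0.67000000/100) = 0.0470212718

Margin of error: E = z* × SE = 1.645 × 0.0470212718 = 0.07734999

Z-interval: p̂ ± E = 0.33000000 ± 0.07734999 = (0.25265001, 0.40734999)

Rounded to 4 decimal places:

(0.2527, 0.4073)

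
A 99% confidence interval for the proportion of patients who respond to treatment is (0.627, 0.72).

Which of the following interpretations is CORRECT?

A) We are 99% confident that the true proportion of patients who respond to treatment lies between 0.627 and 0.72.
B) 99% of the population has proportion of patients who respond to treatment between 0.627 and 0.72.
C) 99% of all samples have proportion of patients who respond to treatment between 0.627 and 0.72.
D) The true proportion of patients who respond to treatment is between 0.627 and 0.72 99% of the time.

A confidence interval represents our confidence in the procedure, not a probability statement about the parameter.

Key concept: If we repeated this sampling process many times and computed a 99% CI each time, about 99% of those intervals would contain the true population parameter.

For this specific interval (0.627, 0.72):
- Midpoint (point estimate): 0.6735
- Margin of error: 0.0465

The correct interpretation is the one stating confidence that the true parameter lies in the interval — option A.

A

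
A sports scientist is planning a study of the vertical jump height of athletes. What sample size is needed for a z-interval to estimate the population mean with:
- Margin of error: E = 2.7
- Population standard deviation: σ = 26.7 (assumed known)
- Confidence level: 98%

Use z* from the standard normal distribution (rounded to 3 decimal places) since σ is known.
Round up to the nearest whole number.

Using z* since population σ is known (z-interval formula).

For 98% confidence, z* = 2.326 (from standard normal table)

Sample size formula for z-interval: n = (z*σ/E)²

n = (2.326 × 26.7 / 2.7)²
  = (23.001556)²
  = 529.0716

Round up to the nearest whole number: n = 530

530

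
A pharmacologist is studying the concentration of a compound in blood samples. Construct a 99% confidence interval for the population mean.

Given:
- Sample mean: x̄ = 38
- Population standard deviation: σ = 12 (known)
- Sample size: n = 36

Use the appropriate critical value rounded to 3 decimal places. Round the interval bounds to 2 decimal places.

The population standard deviation σ is known, so use a z-interval (standard normal critical value).

For 99% confidence, z* = 2.576 (from standard normal table)

Standard error: SE = σ/√n = 12/√36 = 2.000000

Margin of error: E = z* × SE = 2.576 × 2.000000 = 5.1520

Z-interval: x̄ ± E = 38 ± 5.1520 = (32.8480, 43.1520)

Rounded to 2 decimal places:

(32.85, 43.15)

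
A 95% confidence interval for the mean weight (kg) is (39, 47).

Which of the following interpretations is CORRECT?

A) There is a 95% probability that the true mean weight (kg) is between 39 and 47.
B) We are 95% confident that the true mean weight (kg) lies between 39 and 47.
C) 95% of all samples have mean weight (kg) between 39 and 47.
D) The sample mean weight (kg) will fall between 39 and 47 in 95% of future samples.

A confidence interval represents our confidence in the procedure, not a probability statement about the parameter.

Key concept: If we repeated this sampling process many times and computed a 95% CI each time, about 95% of those intervals would contain the true population parameter.

For this specific interval (39, 47):
- Midpoint (point estimate): 43
- Margin of error: 4

The correct interpretation is the one stating confidence that the true parameter lies in the interval — option B.

B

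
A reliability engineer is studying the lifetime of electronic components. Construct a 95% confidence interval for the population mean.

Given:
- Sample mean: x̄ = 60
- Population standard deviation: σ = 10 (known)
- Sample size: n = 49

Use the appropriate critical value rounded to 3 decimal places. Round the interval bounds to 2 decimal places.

The population standard deviation σ is known, so use a z-interval (standard normal critical value).

For 95% confidence, z* = 1.96 (from standard normal table)

Standard error: SE = σ/√n = 10/√49 = 1.428571

Margin of error: E = z* × SE = 1.96 × 1.428571 = 2.8000

Z-interval: x̄ ± E = 60 ± 2.8000 = (57.2000, 62.8000)

Rounded to 2 decimal places:

(57.20, 62.80)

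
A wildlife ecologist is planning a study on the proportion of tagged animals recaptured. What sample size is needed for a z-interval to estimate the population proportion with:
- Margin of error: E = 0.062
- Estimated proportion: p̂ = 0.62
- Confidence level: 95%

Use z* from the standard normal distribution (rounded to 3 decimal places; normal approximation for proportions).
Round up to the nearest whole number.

Using z* for proportion z-interval (normal approximation).

For 95% confidence, z* = 1.96 (from standard normal table)

Sample size formula for proportion z-interval: n = z*²p̂(1-p̂)/E²

n = 1.96² × 0.62 × 0.38 / 0.062²
  = 3.8416 × 0.2356 / 0.003844
  = 235.4529

Round up to the nearest whole number: n = 236

236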